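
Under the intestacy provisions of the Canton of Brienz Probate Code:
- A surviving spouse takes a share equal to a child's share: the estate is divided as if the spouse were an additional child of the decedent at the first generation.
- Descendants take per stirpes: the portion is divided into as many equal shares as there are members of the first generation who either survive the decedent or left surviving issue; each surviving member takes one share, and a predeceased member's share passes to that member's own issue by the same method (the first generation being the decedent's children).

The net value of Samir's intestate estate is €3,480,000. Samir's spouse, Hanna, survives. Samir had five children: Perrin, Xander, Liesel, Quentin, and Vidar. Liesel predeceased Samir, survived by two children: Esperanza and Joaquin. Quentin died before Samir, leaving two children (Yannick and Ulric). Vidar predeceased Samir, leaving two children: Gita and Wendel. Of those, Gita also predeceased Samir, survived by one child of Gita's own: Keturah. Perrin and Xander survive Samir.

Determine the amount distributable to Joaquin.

The spouse counts as an additional share at the children's level, so there are 6 primary shares of €580,000. Hanna takes one such share (€580,000).
The children's combined portion (€2,900,000) is divided into 5 shares of €580,000: Perrin and Xander each take €580,000; Liesel's €580,000 share passes to Liesel's issue; Quentin's €580,000 share passes to Quentin's issue; Vidar's €580,000 share passes to Vidar's issue.
Liesel's share (€580,000) is divided into 2 shares of €290,000: Esperanza and Joaquin each take €290,000.
Quentin's share (€580,000) is divided into 2 shares of €290,000: Yannick and Ulric each take €290,000.
Vidar's share (€580,000) is divided into 2 shares of €290,000: Wendel takes €290,000; Gita's €290,000 share passes to Gita's issue.
Gita's share (€290,000) passes entirely to Keturah.

Joaquin receives €290,000.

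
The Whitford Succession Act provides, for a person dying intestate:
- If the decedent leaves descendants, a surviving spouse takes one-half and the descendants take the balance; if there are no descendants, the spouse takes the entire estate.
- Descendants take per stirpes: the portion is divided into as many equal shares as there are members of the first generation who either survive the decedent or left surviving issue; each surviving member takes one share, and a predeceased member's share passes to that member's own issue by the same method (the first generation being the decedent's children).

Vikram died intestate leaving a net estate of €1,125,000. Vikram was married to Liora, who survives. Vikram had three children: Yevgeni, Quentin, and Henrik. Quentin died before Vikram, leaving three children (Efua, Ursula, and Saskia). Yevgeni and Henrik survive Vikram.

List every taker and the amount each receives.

Liora takes one-half of €1,125,000 = €562,500. The remaining €562,500 passes to the descendants.
The descendants' portion (€562,500) is divided into 3 shares of €187,500: Yevgeni and Henrik each take €187,500; Quentin's €187,500 share passes to Quentin's issue.
Quentin's share (€187,500) is divided into 3 shares of €62,500: Efua, Ursula, and Saskia each take €62,500.

Liora: €562,500; Yevgeni: €187,500; Efua: €62,500; Ursula: €62,500; Saskia: €62,500; Henrik: €187,500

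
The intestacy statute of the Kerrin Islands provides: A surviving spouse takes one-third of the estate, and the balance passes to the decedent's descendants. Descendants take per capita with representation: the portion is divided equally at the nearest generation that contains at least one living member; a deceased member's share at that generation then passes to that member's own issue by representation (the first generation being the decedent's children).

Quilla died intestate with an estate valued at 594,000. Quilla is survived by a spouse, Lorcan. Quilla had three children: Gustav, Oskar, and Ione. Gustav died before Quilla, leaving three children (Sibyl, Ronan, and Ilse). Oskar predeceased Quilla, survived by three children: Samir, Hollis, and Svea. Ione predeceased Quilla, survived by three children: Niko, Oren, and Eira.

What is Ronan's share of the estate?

Lorcan takes one-third of 594,000 = 198,000. The remaining 396,000 passes to the descendants.
No child survives, so the initial division is made at the grandchildren's generation.
The descendants' portion (396,000) is divided into 9 shares of 44,000: Sibyl, Ronan, Ilse, Samir, Hollis, Svea, Niko, Oren, and Eira each take 44,000.

Ronan receives 44,000.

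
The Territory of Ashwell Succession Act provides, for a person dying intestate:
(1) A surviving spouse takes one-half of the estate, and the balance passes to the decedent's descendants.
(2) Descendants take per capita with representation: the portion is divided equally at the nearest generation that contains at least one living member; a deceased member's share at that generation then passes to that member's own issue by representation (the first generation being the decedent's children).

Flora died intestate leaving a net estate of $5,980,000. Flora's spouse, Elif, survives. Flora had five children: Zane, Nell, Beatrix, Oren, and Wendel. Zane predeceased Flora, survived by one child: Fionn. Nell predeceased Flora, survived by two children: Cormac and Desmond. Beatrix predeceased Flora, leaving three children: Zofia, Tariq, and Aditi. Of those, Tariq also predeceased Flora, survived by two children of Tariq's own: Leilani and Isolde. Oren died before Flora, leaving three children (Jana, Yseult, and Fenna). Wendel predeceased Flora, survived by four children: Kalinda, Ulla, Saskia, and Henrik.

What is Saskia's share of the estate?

Saskia receives $230,000.

Elif takes one-half of $5,980,000 = $2,990,000. The remaining $2,990,000 passes to the descendants.
No child survives, so the initial division is made at the grandchildren's generation.
The descendants' portion ($2,990,000) is divided into 13 shares of $230,000: Fionn, Cormac, Desmond, Zofia, Aditi, Jana, Yseult, Fenna, Kalinda, Ulla, Saskia, and Henrik each take $230,000; Tariq's $230,000 share passes to Tariq's issue.
Tariq's share ($230,000) is divided into 2 shares of $115,000: Leilani and Isolde each take $115,000.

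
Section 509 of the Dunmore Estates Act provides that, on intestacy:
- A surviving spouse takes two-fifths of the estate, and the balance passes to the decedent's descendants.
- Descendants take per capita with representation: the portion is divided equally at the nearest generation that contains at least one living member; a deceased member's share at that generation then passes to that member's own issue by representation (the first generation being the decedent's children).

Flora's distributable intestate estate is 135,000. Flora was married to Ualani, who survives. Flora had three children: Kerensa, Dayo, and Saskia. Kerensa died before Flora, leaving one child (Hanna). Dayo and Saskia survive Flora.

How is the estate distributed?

Ualani: 54,000; Hanna: 27,000; Dayo: 27,000; Saskia: 27,000

Ualani takes two-fifths of 135,000 = 54,000. The remaining 81,000 passes to the descendants.
The descendants' portion (81,000) is divided into 3 shares of 27,000: Dayo and Saskia each take 27,000; Kerensa's 27,000 share passes to Kerensa's issue.
Kerensa's share (27,000) passes entirely to Hanna.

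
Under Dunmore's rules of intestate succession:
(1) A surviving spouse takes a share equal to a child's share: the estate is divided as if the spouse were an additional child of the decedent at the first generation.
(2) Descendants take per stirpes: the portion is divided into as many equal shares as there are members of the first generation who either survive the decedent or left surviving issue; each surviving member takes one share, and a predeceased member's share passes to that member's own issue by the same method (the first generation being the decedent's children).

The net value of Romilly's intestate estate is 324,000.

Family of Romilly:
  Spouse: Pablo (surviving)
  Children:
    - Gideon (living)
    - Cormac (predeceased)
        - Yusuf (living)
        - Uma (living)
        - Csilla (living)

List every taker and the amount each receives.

Pablo: 108,000; Gideon: 108,000; Yusuf: 36,000; Uma: 36,000; Csilla: 36,000

The spouse counts as an additional share at the children's level, so there are 3 primary shares of 108,000. Pablo takes one such share (108,000).
The children's combined portion (216,000) is divided into 2 shares of 108,000: Gideon takes 108,000; Cormac's 108,000 share passes to Cormac's issue.
Cormac's share (108,000) is divided into 3 shares of 36,000: Yusuf, Uma, and Csilla each take 36,000.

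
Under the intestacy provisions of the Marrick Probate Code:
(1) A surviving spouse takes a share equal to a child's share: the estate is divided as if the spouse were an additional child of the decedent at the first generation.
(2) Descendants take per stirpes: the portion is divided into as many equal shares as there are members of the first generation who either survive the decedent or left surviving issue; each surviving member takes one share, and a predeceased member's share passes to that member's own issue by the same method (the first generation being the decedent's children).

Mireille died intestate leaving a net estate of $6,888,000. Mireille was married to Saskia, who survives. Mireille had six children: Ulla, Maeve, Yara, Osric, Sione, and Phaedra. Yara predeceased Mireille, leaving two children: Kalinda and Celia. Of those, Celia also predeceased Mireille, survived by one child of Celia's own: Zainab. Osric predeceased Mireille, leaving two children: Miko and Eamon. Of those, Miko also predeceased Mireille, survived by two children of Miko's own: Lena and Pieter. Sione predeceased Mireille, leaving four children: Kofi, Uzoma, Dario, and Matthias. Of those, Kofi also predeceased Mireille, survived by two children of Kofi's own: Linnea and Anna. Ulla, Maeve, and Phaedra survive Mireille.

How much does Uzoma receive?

The spouse counts as an additional share at the children's level, so there are 7 primary shares of $984,000. Saskia takes one such share ($984,000).
The children's combined portion ($5,904,000) is divided into 6 shares of $984,000: Ulla, Maeve, and Phaedra each take $984,000; Yara's $984,000 share passes to Yara's issue; Osric's $984,000 share passes to Osric's issue; Sione's $984,000 share passes to Sione's issue.
Yara's share ($984,000) is divided into 2 shares of $492,000: Kalinda takes $492,000; Celia's $492,000 share passes to Celia's issue.
Celia's share ($492,000) passes entirely to Zainab.
Osric's share ($984,000) is divided into 2 shares of $492,000: Eamon takes $492,000; Miko's $492,000 share passes to Miko's issue.
Miko's share ($492,000) is divided into 2 shares of $246,000: Lena and Pieter each take $246,000.
Sione's share ($984,000) is divided into 4 shares of $246,000: Uzoma, Dario, and Matthias each take $246,000; Kofi's $246,000 share passes to Kofi's issue.
Kofi's share ($246,000) is divided into 2 shares of $123,000: Linnea and Anna each take $123,000.

Uzoma receives $246,000.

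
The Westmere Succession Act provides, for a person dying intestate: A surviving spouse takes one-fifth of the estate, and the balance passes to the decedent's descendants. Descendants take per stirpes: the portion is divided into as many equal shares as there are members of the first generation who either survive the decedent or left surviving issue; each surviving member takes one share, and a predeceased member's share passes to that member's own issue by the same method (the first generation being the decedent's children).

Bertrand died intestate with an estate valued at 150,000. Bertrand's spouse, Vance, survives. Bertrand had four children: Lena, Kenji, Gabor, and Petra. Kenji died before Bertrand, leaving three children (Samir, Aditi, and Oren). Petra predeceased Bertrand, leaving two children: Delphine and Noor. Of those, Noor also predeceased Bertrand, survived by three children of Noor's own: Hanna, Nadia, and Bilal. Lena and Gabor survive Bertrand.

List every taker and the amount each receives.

Vance takes one-fifth of 150,000 = 30,000. The remaining 120,000 passes to the descendants.
The descendants' portion (120,000) is divided into 4 shares of 30,000: Lena and Gabor each take 30,000; Kenji's 30,000 share passes to Kenji's issue; Petra's 30,000 share passes to Petra's issue.
Kenji's share (30,000) is divided into 3 shares of 10,000: Samir, Aditi, and Oren each take 10,000.
Petra's share (30,000) is divided into 2 shares of 15,000: Delphine takes 15,000; Noor's 15,000 share passes to Noor's issue.
Noor's share (15,000) is divided into 3 shares of 5,000: Hanna, Nadia, and Bilal each take 5,000.

Vance: 30,000; Lena: 30,000; Samir: 10,000; Aditi: 10,000; Oren: 10,000; Gabor: 30,000; Delphine: 15,000; Hanna: 5,000; Nadia: 5,000; Bilal: 5,000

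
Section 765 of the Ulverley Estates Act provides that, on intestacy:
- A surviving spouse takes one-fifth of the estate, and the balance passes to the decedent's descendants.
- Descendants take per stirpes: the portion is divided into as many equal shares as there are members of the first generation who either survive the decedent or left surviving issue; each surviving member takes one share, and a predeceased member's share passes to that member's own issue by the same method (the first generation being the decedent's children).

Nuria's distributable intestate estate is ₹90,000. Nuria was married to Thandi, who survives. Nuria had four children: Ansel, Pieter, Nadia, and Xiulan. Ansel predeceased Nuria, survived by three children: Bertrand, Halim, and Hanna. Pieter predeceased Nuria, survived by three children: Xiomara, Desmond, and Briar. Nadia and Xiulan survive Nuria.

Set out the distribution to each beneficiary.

Thandi takes one-fifth of ₹90,000 = ₹18,000. The remaining ₹72,000 passes to the descendants.
The descendants' portion (₹72,000) is divided into 4 shares of ₹18,000: Nadia and Xiulan each take ₹18,000; Ansel's ₹18,000 share passes to Ansel's issue; Pieter's ₹18,000 share passes to Pieter's issue.
Ansel's share (₹18,000) is divided into 3 shares of ₹6,000: Bertrand, Halim, and Hanna each take ₹6,000.
Pieter's share (₹18,000) is divided into 3 shares of ₹6,000: Xiomara, Desmond, and Briar each take ₹6,000.

Thandi: ₹18,000; Bertrand: ₹6,000; Halim: ₹6,000; Hanna: ₹6,000; Xiomara: ₹6,000; Desmond: ₹6,000; Briar: ₹6,000; Nadia: ₹18,000; Xiulan: ₹18,000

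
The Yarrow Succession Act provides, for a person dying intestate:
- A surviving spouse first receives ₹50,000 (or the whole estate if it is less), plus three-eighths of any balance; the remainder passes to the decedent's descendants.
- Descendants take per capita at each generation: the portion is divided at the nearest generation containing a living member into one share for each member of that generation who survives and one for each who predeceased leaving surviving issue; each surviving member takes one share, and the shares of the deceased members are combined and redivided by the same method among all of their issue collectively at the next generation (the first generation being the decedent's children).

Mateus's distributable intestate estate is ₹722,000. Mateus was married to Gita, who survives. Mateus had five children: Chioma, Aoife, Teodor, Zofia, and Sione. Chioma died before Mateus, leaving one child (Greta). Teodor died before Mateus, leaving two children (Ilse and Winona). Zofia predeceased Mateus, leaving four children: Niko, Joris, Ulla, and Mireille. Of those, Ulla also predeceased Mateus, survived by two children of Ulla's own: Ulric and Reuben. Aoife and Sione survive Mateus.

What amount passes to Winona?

Gita first takes ₹50,000, leaving a balance of ₹672,000. Gita then takes three-eighths of the balance (₹252,000), for a total of ₹302,000. The remaining ₹420,000 passes to the descendants.
The descendants' portion (₹420,000) is divided at the children's generation into 5 shares of ₹84,000. Aoife and Sione each take ₹84,000. The 3 shares of the deceased (Chioma, Teodor, and Zofia) are combined into a pool of ₹252,000.
That pool (₹252,000) is divided at the grandchildren's generation into 7 shares of ₹36,000. Greta, Ilse, Winona, Niko, Joris, and Mireille each take ₹36,000. The remaining share for the deceased Ulla (₹36,000) is carried to the next generation.
That pool (₹36,000) is divided at the great-grandchildren's generation equally among Ulric and Reuben: ₹18,000 each.

Winona receives ₹36,000.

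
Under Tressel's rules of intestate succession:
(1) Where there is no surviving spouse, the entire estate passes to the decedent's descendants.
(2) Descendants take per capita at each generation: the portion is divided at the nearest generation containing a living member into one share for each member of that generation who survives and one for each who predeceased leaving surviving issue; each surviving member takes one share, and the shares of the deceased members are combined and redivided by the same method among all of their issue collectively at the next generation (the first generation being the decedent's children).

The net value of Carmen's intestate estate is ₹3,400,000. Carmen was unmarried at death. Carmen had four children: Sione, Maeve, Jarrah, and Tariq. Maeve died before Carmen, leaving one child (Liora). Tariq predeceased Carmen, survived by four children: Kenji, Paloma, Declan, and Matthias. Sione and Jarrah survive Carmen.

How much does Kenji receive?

Kenji receives ₹340,000.

The entire ₹3,400,000 passes to the descendants.
That amount (₹3,400,000) is divided at the children's generation into 4 shares of ₹850,000. Sione and Jarrah each take ₹850,000. The 2 shares of the deceased (Maeve and Tariq) are combined into a pool of ₹1,700,000.
That pool (₹1,700,000) is divided at the grandchildren's generation equally among Liora, Kenji, Paloma, Declan, and Matthias: ₹340,000 each.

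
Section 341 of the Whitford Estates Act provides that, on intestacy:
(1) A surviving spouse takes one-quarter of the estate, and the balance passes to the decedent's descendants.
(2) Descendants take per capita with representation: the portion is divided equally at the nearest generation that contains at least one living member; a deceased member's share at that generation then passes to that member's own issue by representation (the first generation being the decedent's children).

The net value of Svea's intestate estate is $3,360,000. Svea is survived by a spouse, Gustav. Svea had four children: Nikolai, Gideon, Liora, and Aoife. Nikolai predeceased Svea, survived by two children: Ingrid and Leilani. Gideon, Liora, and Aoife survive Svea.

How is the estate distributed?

Gustav: $840,000; Ingrid: $315,000; Leilani: $315,000; Gideon: $630,000; Liora: $630,000; Aoife: $630,000

Gustav takes one-quarter of $3,360,000 = $840,000. The remaining $2,520,000 passes to the descendants.
The descendants' portion ($2,520,000) is divided into 4 shares of $630,000: Gideon, Liora, and Aoife each take $630,000; Nikolai's $630,000 share passes to Nikolai's issue.
Nikolai's share ($630,000) is divided into 2 shares of $315,000: Ingrid and Leilani each take $315,000.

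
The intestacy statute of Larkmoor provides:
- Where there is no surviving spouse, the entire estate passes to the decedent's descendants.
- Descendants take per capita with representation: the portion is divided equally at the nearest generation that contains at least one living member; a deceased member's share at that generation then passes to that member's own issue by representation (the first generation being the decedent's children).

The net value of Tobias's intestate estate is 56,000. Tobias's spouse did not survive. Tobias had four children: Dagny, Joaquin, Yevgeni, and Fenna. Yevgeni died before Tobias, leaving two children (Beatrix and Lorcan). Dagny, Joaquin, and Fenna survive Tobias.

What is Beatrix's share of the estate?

The entire 56,000 passes to the descendants.
That amount (56,000) is divided into 4 shares of 14,000: Dagny, Joaquin, and Fenna each take 14,000; Yevgeni's 14,000 share passes to Yevgeni's issue.
Yevgeni's share (14,000) is divided into 2 shares of 7,000: Beatrix and Lorcan each take 7,000.

Beatrix receives 7,000.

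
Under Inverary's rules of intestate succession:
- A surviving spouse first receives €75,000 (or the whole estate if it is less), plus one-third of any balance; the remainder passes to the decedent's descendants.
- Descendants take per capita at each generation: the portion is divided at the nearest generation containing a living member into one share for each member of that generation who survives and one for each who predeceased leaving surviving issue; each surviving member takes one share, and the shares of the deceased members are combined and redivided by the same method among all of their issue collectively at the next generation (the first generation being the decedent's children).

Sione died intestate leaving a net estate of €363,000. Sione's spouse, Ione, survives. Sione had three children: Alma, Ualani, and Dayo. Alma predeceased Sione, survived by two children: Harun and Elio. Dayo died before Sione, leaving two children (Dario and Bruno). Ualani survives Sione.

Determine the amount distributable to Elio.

Ione first takes €75,000, leaving a balance of €288,000. Ione then takes one-third of the balance (€96,000), for a total of €171,000. The remaining €192,000 passes to the descendants.
The descendants' portion (€192,000) is divided at the children's generation into 3 shares of €64,000. Ualani takes €64,000. The 2 shares of the deceased (Alma and Dayo) are combined into a pool of €128,000.
That pool (€128,000) is divided at the grandchildren's generation equally among Harun, Elio, Dario, and Bruno: €32,000 each.

Elio receives €32,000.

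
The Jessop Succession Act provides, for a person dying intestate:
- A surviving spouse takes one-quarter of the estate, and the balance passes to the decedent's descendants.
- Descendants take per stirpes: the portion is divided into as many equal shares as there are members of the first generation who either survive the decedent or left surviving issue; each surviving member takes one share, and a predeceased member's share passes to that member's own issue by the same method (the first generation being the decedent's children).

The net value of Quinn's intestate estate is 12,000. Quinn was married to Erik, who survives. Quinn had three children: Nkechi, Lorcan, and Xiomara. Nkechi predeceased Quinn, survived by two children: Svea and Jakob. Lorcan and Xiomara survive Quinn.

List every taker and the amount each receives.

Erik takes one-quarter of 12,000 = 3,000. The remaining 9,000 passes to the descendants.
The descendants' portion (9,000) is divided into 3 shares of 3,000: Lorcan and Xiomara each take 3,000; Nkechi's 3,000 share passes to Nkechi's issue.
Nkechi's share (3,000) is divided into 2 shares of 1,500: Svea and Jakob each take 1,500.

Erik: 3,000; Svea: 1,500; Jakob: 1,500; Lorcan: 3,000; Xiomara: 3,000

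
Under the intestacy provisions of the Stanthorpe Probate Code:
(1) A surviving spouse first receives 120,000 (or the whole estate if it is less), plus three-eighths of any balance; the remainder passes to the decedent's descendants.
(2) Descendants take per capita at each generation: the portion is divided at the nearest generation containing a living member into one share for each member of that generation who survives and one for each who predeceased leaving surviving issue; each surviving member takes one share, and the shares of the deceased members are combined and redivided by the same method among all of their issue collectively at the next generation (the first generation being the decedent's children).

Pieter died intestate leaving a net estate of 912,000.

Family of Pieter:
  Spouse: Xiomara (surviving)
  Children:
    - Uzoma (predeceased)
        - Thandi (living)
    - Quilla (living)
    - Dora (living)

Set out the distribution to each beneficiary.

Xiomara first takes 120,000, leaving a balance of 792,000. Xiomara then takes three-eighths of the balance (297,000), for a total of 417,000. The remaining 495,000 passes to the descendants.
The descendants' portion (495,000) is divided at the children's generation into 3 shares of 165,000. Quilla and Dora each take 165,000. The remaining share for the deceased Uzoma (165,000) is carried to the next generation.
That pool (165,000) passes entirely to Thandi, the sole taker at the grandchildren's generation.

Xiomara: 417,000; Thandi: 165,000; Quilla: 165,000; Dora: 165,000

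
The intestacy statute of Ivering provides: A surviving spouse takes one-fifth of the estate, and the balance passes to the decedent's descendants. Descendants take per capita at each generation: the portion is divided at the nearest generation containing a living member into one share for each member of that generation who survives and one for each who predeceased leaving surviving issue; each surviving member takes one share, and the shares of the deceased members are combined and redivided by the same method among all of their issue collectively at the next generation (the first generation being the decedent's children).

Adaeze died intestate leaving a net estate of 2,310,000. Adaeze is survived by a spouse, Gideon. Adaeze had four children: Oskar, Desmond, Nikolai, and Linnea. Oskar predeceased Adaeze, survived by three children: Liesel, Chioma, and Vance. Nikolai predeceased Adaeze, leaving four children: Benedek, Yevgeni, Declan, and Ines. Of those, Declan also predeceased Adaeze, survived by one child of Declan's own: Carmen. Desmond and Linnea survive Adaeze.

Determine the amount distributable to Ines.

Gideon takes one-fifth of 2,310,000 = 462,000. The remaining 1,848,000 passes to the descendants.
The descendants' portion (1,848,000) is divided at the children's generation into 4 shares of 462,000. Desmond and Linnea each take 462,000. The 2 shares of the deceased (Oskar and Nikolai) are combined into a pool of 924,000.
That pool (924,000) is divided at the grandchildren's generation into 7 shares of 132,000. Liesel, Chioma, Vance, Benedek, Yevgeni, and Ines each take 132,000. The remaining share for the deceased Declan (132,000) is carried to the next generation.
That pool (132,000) passes entirely to Carmen, the sole taker at the great-grandchildren's generation.

Ines receives 132,000.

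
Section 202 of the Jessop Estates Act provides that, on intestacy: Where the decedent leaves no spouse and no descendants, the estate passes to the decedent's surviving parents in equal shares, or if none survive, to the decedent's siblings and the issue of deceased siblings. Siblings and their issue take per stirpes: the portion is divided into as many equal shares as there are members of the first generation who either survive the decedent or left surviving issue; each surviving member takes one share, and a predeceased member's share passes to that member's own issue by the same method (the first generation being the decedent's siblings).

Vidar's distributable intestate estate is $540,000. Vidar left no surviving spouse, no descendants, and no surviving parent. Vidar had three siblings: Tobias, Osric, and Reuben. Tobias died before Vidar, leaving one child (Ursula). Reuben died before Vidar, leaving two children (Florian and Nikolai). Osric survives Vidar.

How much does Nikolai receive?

Nikolai receives $90,000.

The entire $540,000 passes to the siblings and their issue.
That amount ($540,000) is divided into 3 shares of $180,000: Osric takes $180,000; Tobias's $180,000 share passes to Tobias's issue; Reuben's $180,000 share passes to Reuben's issue.
Tobias's share ($180,000) passes entirely to Ursula.
Reuben's share ($180,000) is divided into 2 shares of $90,000: Florian and Nikolai each take $90,000.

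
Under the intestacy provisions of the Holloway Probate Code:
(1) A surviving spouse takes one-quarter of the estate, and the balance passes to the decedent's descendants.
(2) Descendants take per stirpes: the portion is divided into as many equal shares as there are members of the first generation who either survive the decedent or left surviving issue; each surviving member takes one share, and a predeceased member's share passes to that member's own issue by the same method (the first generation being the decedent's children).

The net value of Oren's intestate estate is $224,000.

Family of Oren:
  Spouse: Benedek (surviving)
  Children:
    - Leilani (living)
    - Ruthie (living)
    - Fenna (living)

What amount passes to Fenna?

Benedek takes one-quarter of $224,000 = $56,000. The remaining $168,000 passes to the descendants.
The descendants' portion ($168,000) is divided into 3 shares of $56,000: Leilani, Ruthie, and Fenna each take $56,000.

Fenna receives $56,000.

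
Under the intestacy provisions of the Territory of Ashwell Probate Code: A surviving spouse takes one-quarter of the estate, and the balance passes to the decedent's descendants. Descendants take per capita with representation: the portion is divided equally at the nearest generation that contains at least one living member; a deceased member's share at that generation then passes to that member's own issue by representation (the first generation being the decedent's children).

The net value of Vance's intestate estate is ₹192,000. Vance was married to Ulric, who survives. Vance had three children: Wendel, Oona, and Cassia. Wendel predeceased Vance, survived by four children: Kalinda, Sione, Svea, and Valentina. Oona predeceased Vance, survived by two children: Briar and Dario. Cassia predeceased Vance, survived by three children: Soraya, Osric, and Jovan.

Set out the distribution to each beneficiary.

Ulric takes one-quarter of ₹192,000 = ₹48,000. The remaining ₹144,000 passes to the descendants.
No child survives, so the initial division is made at the grandchildren's generation.
The descendants' portion (₹144,000) is divided into 9 shares of ₹16,000: Kalinda, Sione, Svea, Valentina, Briar, Dario, Soraya, Osric, and Jovan each take ₹16,000.

Ulric: ₹48,000; Kalinda: ₹16,000; Sione: ₹16,000; Svea: ₹16,000; Valentina: ₹16,000; Briar: ₹16,000; Dario: ₹16,000; Soraya: ₹16,000; Osric: ₹16,000; Jovan: ₹16,000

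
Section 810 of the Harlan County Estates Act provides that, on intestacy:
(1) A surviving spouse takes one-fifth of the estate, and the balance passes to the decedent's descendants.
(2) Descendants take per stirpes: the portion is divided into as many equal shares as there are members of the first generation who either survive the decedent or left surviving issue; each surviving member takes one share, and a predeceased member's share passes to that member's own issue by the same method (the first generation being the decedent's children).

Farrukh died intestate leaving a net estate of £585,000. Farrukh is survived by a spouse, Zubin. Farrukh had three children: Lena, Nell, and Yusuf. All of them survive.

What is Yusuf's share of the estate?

Yusuf receives £156,000.

Zubin takes one-fifth of £585,000 = £117,000. The remaining £468,000 passes to the descendants.
The descendants' portion (£468,000) is divided into 3 shares of £156,000: Lena, Nell, and Yusuf each take £156,000.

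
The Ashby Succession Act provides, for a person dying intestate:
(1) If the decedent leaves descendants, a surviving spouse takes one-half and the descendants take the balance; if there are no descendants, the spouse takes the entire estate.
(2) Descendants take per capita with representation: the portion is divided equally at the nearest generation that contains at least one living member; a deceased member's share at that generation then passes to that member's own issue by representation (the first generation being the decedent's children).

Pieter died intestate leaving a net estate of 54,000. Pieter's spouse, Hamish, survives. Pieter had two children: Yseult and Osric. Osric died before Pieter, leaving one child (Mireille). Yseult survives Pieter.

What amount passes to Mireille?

Hamish takes one-half of 54,000 = 27,000. The remaining 27,000 passes to the descendants.
The descendants' portion (27,000) is divided into 2 shares of 13,500: Yseult takes 13,500; Osric's 13,500 share passes to Osric's issue.
Osric's share (13,500) passes entirely to Mireille.

Mireille receives 13,500.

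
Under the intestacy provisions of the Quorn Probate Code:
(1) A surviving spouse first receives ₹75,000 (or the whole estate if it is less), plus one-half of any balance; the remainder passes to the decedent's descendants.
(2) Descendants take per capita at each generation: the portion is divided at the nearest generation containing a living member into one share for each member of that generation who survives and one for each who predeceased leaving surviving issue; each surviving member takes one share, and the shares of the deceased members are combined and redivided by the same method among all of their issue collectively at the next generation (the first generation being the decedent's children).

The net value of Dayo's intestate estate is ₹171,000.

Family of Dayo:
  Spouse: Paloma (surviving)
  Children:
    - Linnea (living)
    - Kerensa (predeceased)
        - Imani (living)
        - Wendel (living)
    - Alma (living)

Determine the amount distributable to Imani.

Paloma first takes ₹75,000, leaving a balance of ₹96,000. Paloma then takes one-half of the balance (₹48,000), for a total of ₹123,000. The remaining ₹48,000 passes to the descendants.
The descendants' portion (₹48,000) is divided at the children's generation into 3 shares of ₹16,000. Linnea and Alma each take ₹16,000. The remaining share for the deceased Kerensa (₹16,000) is carried to the next generation.
That pool (₹16,000) is divided at the grandchildren's generation equally among Imani and Wendel: ₹8,000 each.

Imani receives ₹8,000.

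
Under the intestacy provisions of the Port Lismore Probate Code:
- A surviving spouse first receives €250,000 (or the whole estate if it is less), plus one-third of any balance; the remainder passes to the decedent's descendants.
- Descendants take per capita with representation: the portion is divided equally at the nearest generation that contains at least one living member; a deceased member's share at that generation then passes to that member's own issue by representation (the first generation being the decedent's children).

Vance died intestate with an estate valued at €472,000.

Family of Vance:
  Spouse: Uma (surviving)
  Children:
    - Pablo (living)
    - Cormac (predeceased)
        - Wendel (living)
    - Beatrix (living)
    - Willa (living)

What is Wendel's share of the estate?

Uma first takes €250,000, leaving a balance of €222,000. Uma then takes one-third of the balance (€74,000), for a total of €324,000. The remaining €148,000 passes to the descendants.
The descendants' portion (€148,000) is divided into 4 shares of €37,000: Pablo, Beatrix, and Willa each take €37,000; Cormac's €37,000 share passes to Cormac's issue.
Cormac's share (€37,000) passes entirely to Wendel.

Wendel receives €37,000.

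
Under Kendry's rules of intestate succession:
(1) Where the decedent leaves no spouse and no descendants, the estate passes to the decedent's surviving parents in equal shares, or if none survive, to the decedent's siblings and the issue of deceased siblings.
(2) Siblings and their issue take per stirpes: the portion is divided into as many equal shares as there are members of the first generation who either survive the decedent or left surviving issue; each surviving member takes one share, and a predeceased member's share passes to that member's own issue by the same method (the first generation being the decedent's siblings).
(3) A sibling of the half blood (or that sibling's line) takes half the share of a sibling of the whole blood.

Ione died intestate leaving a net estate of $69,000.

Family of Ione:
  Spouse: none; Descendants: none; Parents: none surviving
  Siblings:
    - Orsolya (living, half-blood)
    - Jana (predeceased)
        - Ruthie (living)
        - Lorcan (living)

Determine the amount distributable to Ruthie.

Ruthie receives $23,000.

The entire $69,000 passes to the siblings and their issue.
Counting each half-blood sibling's line as half a unit, there are 3/2 units in $69,000, so one unit is $46,000. Whole-blood lines (Jana) take $46,000 each; half-blood lines (Orsolya) take $23,000 each.
Jana's share ($46,000) is divided into 2 shares of $23,000: Ruthie and Lorcan each take $23,000.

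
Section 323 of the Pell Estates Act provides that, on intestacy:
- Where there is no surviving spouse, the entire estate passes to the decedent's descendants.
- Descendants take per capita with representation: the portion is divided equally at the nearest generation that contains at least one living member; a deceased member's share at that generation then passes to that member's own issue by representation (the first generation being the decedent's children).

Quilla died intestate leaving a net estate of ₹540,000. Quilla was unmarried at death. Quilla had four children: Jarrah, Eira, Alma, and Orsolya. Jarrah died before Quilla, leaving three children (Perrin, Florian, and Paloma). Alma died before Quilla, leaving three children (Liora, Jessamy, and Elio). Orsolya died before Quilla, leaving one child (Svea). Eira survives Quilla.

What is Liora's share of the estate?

The entire ₹540,000 passes to the descendants.
That amount (₹540,000) is divided into 4 shares of ₹135,000: Eira takes ₹135,000; Jarrah's ₹135,000 share passes to Jarrah's issue; Alma's ₹135,000 share passes to Alma's issue; Orsolya's ₹135,000 share passes to Orsolya's issue.
Jarrah's share (₹135,000) is divided into 3 shares of ₹45,000: Perrin, Florian, and Paloma each take ₹45,000.
Alma's share (₹135,000) is divided into 3 shares of ₹45,000: Liora, Jessamy, and Elio each take ₹45,000.
Orsolya's share (₹135,000) passes entirely to Svea.

Liora receives ₹45,000.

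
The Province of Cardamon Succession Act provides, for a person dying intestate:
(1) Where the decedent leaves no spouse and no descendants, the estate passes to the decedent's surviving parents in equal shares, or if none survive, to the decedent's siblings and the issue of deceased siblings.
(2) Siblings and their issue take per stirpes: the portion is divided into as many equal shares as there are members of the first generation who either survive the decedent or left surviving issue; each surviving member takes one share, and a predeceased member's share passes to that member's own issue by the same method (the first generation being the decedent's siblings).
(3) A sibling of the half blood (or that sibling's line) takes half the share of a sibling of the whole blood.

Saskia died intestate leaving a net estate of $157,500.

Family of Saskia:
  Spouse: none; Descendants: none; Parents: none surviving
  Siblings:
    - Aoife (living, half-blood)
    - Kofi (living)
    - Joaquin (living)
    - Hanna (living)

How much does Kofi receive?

Kofi receives $45,000.

The entire $157,500 passes to the siblings and their issue.
Counting each half-blood sibling's line as half a unit, there are 7/2 units in $157,500, so one unit is $45,000. Whole-blood lines (Kofi, Joaquin, and Hanna) take $45,000 each; half-blood lines (Aoife) take $22,500 each.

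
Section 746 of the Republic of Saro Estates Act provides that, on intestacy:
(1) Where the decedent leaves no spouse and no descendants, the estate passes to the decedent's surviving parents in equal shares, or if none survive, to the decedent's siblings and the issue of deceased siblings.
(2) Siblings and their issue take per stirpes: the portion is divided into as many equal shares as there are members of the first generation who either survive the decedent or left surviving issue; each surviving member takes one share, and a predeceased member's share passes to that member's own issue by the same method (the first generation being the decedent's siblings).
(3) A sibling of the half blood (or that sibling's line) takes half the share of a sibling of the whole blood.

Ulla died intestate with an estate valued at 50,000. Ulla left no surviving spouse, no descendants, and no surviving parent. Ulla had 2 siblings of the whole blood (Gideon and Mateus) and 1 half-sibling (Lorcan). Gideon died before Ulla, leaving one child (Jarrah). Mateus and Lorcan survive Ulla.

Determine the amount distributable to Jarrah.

The entire 50,000 passes to the siblings and their issue.
Counting each half-blood sibling's line as half a unit, there are 5/2 units in 50,000, so one unit is 20,000. Whole-blood lines (Gideon and Mateus) take 20,000 each; half-blood lines (Lorcan) take 10,000 each.
Gideon's share (20,000) passes entirely to Jarrah.

Jarrah receives 20,000.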